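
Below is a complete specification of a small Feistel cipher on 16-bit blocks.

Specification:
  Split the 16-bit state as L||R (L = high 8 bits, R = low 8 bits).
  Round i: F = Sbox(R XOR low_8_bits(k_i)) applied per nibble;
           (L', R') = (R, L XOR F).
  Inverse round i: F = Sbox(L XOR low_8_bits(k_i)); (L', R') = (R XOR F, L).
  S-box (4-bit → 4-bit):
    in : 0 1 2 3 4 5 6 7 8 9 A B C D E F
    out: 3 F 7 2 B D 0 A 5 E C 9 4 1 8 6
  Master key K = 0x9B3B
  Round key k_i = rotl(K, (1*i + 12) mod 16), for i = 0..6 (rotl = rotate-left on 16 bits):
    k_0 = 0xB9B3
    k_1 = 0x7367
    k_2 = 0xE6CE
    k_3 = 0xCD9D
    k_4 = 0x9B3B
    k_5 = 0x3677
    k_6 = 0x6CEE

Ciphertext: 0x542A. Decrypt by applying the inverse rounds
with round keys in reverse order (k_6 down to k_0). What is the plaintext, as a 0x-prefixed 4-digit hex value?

0x1121

s_0 = ciphertext = 0x542A
s_1 = InvRound(s_0, k_6) = 0xB654
s_2 = InvRound(s_1, k_5) = 0x1BB6
s_3 = InvRound(s_2, k_4) = 0xC51B
s_4 = InvRound(s_3, k_3) = 0xCEC5
s_5 = InvRound(s_4, k_2) = 0xF6CE
s_6 = InvRound(s_5, k_1) = 0x21F6
s_7 = InvRound(s_6, k_0) = 0x1121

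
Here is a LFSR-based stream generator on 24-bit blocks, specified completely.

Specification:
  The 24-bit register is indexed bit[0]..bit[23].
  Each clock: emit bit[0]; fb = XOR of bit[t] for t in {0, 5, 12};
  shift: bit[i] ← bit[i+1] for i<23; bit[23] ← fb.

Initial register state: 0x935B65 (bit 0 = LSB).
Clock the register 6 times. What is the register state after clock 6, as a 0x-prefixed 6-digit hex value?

0x2E4D6D

reg_0 = 0x935B65
clock 1: out=1, reg = 0xC9ADB2
clock 2: out=0, reg = 0xE4D6D9
clock 3: out=1, reg = 0x726B6C
clock 4: out=0, reg = 0xB935B6
clock 5: out=0, reg = 0x5C9ADB
clock 6: out=1, reg = 0x2E4D6D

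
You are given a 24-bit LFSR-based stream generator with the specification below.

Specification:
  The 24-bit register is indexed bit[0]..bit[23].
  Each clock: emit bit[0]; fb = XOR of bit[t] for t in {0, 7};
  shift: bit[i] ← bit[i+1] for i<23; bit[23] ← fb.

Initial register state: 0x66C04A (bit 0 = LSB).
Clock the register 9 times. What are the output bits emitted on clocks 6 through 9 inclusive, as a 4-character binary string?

reg_0 = 0x66C04A
clock 1: out=0, reg = 0x336025
clock 2: out=1, reg = 0x99B012
clock 3: out=0, reg = 0x4CD809
clock 4: out=1, reg = 0xA66C04
clock 5: out=0, reg = 0x533602
clock 6: out=0, reg = 0x299B01
clock 7: out=1, reg = 0x94CD80
clock 8: out=0, reg = 0xCA66C0
clock 9: out=0, reg = 0xE53360

0100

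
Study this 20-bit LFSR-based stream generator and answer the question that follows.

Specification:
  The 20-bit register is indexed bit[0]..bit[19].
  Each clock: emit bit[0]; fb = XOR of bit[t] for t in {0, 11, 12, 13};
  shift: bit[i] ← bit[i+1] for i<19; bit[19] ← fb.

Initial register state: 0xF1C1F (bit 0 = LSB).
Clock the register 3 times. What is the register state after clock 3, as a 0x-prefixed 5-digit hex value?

0xBE383

reg_0 = 0xF1C1F
clock 1: out=1, reg = 0xF8E0F
clock 2: out=1, reg = 0x7C707
clock 3: out=1, reg = 0xBE383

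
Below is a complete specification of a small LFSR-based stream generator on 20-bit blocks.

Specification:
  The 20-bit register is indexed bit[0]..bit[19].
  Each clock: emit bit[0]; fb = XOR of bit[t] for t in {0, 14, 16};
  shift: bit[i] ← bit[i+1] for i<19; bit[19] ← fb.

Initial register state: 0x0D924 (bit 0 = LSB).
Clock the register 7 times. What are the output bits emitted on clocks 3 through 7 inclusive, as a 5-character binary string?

reg_0 = 0x0D924
clock 1: out=0, reg = 0x86C92
clock 2: out=0, reg = 0xC3649
clock 3: out=1, reg = 0xE1B24
clock 4: out=0, reg = 0x70D92
clock 5: out=0, reg = 0xB86C9
clock 6: out=1, reg = 0x5C364
clock 7: out=0, reg = 0x2E1B2

10010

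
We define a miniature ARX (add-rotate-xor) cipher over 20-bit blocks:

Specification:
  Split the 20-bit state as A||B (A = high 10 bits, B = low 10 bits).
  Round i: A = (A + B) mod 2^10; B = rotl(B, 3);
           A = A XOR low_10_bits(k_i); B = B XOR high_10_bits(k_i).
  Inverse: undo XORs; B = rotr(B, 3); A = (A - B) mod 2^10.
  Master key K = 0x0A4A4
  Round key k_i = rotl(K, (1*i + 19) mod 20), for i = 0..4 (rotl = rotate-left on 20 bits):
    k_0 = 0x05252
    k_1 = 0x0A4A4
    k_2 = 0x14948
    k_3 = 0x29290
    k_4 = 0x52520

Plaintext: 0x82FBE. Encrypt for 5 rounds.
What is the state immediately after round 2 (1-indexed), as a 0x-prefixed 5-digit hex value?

s_0 = plaintext = 0x82FBE
s_1 = Round(s_0, k_0) = 0xE6DE3
s_2 = Round(s_1, k_1) = 0x76B32
s_3 = Round(s_2, k_2) = 0x111C4
s_4 = Round(s_3, k_3) = 0x26287
s_5 = Round(s_4, k_4) = 0x8FD74

0x76B32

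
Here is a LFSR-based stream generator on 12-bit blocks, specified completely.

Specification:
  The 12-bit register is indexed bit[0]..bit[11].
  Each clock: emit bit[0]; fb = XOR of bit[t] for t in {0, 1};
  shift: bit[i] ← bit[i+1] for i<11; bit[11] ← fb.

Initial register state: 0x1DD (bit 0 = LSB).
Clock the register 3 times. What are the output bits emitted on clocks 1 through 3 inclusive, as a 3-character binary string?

101

reg_0 = 0x1DD
clock 1: out=1, reg = 0x8EE
clock 2: out=0, reg = 0xC77
clock 3: out=1, reg = 0x63B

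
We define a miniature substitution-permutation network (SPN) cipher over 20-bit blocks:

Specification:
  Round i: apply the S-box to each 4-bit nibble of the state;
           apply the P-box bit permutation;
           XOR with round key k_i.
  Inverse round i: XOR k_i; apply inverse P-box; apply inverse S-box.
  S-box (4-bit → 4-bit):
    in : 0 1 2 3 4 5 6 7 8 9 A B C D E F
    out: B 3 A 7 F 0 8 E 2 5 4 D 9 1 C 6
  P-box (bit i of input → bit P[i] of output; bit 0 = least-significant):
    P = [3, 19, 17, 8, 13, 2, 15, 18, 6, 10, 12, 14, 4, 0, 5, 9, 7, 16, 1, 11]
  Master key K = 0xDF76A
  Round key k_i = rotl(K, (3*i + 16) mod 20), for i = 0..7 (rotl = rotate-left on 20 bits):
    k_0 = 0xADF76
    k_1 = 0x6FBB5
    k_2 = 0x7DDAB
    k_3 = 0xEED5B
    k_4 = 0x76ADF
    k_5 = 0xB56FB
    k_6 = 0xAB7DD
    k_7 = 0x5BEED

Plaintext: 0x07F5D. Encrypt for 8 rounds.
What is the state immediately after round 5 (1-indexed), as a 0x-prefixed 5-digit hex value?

0x7664A

s_0 = plaintext = 0x07F5D
s_1 = Round(s_0, k_0) = 0xBC1DF
s_2 = Round(s_1, k_1) = 0xCD567
s_3 = Round(s_2, k_2) = 0x9D43B
s_4 = Round(s_3, k_3) = 0xC1885
s_5 = Round(s_4, k_4) = 0x7664A
s_6 = Round(s_5, k_5) = 0xCBCFD
s_7 = Round(s_6, k_6) = 0xA7D21
s_8 = Round(s_7, k_7) = 0x9BC82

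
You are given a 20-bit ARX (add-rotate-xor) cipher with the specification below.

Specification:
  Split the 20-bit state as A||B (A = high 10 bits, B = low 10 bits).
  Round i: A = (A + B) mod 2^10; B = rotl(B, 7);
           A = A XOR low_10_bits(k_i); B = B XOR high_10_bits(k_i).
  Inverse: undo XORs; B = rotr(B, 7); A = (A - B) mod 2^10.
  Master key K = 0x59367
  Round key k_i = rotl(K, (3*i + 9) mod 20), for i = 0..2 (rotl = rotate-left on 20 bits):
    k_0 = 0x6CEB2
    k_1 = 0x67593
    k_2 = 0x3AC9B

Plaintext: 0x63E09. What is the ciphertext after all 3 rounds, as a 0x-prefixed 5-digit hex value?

0xD657D

s_0 = plaintext = 0x63E09
s_1 = Round(s_0, k_0) = 0x4A972
s_2 = Round(s_1, k_1) = 0xC3CB3
s_3 = Round(s_2, k_2) = 0xD657D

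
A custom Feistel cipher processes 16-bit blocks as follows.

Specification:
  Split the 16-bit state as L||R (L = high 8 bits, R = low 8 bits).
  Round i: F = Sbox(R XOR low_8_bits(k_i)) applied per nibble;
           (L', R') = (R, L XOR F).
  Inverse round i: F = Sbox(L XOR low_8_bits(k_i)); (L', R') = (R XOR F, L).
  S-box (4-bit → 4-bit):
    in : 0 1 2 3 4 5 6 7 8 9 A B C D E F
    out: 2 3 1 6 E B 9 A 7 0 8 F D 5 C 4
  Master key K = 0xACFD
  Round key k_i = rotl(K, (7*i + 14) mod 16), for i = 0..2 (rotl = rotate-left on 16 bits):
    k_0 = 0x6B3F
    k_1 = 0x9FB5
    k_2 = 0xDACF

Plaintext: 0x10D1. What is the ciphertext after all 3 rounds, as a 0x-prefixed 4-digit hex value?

0x41A0

s_0 = plaintext = 0x10D1
s_1 = Round(s_0, k_0) = 0xD1DC
s_2 = Round(s_1, k_1) = 0xDC41
s_3 = Round(s_2, k_2) = 0x41A0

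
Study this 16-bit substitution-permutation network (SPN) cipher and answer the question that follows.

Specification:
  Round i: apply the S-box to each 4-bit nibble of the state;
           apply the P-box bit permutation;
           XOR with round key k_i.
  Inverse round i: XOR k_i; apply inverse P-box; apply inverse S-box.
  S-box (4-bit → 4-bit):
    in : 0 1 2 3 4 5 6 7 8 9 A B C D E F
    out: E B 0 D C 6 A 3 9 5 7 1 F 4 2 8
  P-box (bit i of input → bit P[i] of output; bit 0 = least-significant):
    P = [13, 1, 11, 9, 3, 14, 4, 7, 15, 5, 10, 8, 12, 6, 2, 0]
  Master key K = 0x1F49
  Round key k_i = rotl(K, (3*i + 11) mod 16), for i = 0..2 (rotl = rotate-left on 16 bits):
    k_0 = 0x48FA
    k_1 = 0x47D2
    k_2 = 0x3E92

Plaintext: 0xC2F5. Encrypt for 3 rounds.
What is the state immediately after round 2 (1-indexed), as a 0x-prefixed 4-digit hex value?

0x4A2E

s_0 = plaintext = 0xC2F5
s_1 = Round(s_0, k_0) = 0x503D
s_2 = Round(s_1, k_1) = 0x4A2E
s_3 = Round(s_2, k_2) = 0xBAB5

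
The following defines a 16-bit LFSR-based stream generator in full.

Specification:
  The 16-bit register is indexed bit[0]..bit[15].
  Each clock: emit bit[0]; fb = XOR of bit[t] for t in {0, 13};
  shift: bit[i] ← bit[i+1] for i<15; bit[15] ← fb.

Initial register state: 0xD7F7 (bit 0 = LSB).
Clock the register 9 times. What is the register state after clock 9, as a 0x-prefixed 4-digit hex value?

reg_0 = 0xD7F7
clock 1: out=1, reg = 0xEBFB
clock 2: out=1, reg = 0x75FD
clock 3: out=1, reg = 0x3AFE
clock 4: out=0, reg = 0x9D7F
clock 5: out=1, reg = 0xCEBF
clock 6: out=1, reg = 0xE75F
clock 7: out=1, reg = 0x73AF
clock 8: out=1, reg = 0x39D7
clock 9: out=1, reg = 0x1CEB

0x1CEB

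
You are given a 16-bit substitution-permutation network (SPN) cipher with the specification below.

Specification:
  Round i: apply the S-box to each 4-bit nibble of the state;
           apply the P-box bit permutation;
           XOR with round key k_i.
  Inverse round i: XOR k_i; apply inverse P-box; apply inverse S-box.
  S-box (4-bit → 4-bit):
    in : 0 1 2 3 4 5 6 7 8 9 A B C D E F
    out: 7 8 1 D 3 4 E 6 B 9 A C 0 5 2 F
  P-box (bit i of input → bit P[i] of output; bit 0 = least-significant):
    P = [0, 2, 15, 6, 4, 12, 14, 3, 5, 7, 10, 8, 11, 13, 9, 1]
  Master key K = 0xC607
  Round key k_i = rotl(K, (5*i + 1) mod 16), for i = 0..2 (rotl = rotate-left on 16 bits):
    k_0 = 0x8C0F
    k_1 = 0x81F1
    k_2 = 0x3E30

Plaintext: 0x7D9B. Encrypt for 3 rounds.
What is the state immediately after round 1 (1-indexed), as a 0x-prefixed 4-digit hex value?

0x2A77

s_0 = plaintext = 0x7D9B
s_1 = Round(s_0, k_0) = 0x2A77
s_2 = Round(s_1, k_1) = 0x5875
s_3 = Round(s_2, k_2) = 0xED90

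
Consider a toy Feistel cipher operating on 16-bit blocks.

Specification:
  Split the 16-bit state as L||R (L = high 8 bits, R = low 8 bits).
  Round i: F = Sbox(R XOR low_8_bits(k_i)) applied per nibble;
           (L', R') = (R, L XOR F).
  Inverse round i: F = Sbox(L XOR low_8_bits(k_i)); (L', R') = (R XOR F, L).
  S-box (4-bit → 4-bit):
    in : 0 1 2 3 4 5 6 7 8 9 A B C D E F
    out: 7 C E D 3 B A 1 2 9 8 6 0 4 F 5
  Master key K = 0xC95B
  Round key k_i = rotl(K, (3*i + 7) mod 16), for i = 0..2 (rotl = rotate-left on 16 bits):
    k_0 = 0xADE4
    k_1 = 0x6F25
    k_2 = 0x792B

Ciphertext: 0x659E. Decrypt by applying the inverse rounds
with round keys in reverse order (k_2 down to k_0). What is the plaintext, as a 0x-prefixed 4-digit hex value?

s_0 = ciphertext = 0x659E
s_1 = InvRound(s_0, k_2) = 0xA165
s_2 = InvRound(s_1, k_1) = 0x46A1
s_3 = InvRound(s_2, k_0) = 0x2F46

0x2F46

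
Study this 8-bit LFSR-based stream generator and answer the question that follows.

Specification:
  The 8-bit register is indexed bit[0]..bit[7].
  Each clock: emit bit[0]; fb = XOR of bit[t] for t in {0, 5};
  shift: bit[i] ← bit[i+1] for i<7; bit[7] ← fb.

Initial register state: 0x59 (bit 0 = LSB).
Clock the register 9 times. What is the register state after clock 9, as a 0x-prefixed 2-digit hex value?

reg_0 = 0x59
clock 1: out=1, reg = 0xAC
clock 2: out=0, reg = 0xD6
clock 3: out=0, reg = 0x6B
clock 4: out=1, reg = 0x35
clock 5: out=1, reg = 0x1A
clock 6: out=0, reg = 0x0D
clock 7: out=1, reg = 0x86
clock 8: out=0, reg = 0x43
clock 9: out=1, reg = 0xA1

0xA1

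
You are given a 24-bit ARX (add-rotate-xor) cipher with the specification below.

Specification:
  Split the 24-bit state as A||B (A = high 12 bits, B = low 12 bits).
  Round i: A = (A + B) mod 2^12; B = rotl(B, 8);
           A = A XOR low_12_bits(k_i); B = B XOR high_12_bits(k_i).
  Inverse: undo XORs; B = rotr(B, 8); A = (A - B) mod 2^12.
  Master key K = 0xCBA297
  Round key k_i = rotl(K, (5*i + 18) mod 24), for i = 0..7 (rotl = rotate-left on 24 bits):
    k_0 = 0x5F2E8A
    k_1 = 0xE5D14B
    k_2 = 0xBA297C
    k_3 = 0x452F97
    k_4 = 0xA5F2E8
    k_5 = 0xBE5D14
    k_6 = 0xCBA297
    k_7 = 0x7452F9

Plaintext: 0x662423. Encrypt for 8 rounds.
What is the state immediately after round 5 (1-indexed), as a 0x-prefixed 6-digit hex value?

0x66EC07

s_0 = plaintext = 0x662423
s_1 = Round(s_0, k_0) = 0x40F6B0
s_2 = Round(s_1, k_1) = 0xBF4E36
s_3 = Round(s_2, k_2) = 0x356D41
s_4 = Round(s_3, k_3) = 0xF00586
s_5 = Round(s_4, k_4) = 0x66EC07
s_6 = Round(s_5, k_5) = 0xF61C25
s_7 = Round(s_6, k_6) = 0x911978
s_8 = Round(s_7, k_7) = 0x070FD2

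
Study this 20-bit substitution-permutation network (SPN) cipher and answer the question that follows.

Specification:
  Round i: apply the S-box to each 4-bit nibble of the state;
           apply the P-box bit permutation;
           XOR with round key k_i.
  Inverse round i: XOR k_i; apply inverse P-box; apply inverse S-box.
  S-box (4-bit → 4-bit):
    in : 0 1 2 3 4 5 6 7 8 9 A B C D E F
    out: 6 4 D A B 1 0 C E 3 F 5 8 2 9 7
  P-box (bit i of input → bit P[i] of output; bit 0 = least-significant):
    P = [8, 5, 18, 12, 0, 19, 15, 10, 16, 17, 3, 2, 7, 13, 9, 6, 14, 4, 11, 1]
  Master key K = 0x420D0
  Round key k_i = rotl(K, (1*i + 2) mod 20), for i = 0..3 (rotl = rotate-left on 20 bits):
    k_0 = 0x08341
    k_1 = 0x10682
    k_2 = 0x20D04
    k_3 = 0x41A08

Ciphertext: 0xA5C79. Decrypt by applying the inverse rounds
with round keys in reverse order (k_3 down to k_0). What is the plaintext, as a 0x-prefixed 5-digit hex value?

s_0 = ciphertext = 0xA5C79
s_1 = InvRound(s_0, k_3) = 0x97D40
s_2 = InvRound(s_1, k_2) = 0x534DC
s_3 = InvRound(s_2, k_1) = 0x38767
s_4 = InvRound(s_3, k_0) = 0xC64CD

0xC64CD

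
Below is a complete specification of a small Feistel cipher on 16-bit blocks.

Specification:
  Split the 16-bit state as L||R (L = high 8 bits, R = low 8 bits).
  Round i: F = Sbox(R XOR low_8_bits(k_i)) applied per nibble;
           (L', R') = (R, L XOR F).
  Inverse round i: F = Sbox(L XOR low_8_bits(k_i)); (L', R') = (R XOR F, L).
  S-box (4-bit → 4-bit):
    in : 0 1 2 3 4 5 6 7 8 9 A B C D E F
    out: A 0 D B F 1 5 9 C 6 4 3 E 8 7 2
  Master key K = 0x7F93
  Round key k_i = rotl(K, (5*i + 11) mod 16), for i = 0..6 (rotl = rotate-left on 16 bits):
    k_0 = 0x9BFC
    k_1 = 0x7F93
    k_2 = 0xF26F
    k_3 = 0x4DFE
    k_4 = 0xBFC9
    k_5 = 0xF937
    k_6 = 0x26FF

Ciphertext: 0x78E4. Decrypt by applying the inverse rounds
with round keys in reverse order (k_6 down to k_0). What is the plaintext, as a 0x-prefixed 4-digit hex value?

0xDB8D

s_0 = ciphertext = 0x78E4
s_1 = InvRound(s_0, k_6) = 0x2D78
s_2 = InvRound(s_1, k_5) = 0x7C2D
s_3 = InvRound(s_2, k_4) = 0x1C7C
s_4 = InvRound(s_3, k_3) = 0x011C
s_5 = InvRound(s_4, k_2) = 0x4B01
s_6 = InvRound(s_5, k_1) = 0x8D4B
s_7 = InvRound(s_6, k_0) = 0xDB8D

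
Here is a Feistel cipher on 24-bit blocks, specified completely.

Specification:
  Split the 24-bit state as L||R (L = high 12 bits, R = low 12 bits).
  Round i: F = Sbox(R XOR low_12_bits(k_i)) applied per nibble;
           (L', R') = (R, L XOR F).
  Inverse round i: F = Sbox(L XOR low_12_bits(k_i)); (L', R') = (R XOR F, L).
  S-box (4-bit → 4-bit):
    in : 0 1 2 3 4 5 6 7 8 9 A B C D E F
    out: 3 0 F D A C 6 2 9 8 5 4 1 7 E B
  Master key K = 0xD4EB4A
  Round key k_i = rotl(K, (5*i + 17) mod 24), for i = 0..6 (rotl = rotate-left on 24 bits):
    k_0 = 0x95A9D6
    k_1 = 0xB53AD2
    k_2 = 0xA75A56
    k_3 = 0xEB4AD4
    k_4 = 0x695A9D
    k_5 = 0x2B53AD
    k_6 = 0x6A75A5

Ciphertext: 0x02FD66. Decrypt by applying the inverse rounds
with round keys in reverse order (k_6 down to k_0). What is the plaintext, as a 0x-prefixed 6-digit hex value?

0x6DD154

s_0 = ciphertext = 0x02FD66
s_1 = InvRound(s_0, k_6) = 0x1F302F
s_2 = InvRound(s_1, k_5) = 0xFE11F3
s_3 = InvRound(s_2, k_4) = 0xDD2FE1
s_4 = InvRound(s_3, k_3) = 0xDD7DD2
s_5 = InvRound(s_4, k_2) = 0xF42DD7
s_6 = InvRound(s_5, k_1) = 0x154F42
s_7 = InvRound(s_6, k_0) = 0x6DD154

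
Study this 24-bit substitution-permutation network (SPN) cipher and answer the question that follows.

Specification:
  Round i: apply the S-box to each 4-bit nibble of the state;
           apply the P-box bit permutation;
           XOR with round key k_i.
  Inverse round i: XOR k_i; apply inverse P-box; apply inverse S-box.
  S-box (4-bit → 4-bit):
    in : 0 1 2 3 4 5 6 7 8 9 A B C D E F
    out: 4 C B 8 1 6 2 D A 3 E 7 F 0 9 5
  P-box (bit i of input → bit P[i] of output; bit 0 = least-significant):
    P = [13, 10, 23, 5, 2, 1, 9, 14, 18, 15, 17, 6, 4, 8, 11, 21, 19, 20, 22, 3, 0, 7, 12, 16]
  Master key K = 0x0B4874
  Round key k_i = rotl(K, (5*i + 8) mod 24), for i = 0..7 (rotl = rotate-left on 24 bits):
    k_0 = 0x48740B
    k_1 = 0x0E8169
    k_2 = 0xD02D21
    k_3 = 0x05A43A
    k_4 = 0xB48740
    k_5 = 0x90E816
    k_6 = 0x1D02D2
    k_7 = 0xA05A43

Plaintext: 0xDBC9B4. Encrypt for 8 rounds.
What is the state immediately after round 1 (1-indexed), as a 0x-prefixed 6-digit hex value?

0x34DF1D

s_0 = plaintext = 0xDBC9B4
s_1 = Round(s_0, k_0) = 0x34DF1D
s_2 = Round(s_1, k_1) = 0x01C369
s_3 = Round(s_2, k_2) = 0xB0107B
s_4 = Round(s_3, k_3) = 0xE7DABF
s_5 = Round(s_4, k_4) = 0x7F250F
s_6 = Round(s_5, k_5) = 0x7B5B07
s_7 = Round(s_6, k_6) = 0xC2B9F3
s_8 = Round(s_7, k_7) = 0xBDC1FE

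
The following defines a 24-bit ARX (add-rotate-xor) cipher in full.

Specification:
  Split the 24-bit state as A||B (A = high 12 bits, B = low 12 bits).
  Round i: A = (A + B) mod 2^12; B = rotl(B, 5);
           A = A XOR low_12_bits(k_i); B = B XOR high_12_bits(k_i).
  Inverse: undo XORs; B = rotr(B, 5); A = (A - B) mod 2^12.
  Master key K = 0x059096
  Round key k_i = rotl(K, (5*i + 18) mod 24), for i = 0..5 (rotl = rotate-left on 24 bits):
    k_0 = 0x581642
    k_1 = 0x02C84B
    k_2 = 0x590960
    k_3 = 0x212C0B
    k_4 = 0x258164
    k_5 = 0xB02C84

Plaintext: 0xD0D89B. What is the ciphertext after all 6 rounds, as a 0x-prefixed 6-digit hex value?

0x25D5E2

s_0 = plaintext = 0xD0D89B
s_1 = Round(s_0, k_0) = 0x3EA6F0
s_2 = Round(s_1, k_1) = 0x291E21
s_3 = Round(s_2, k_2) = 0x9D21AC
s_4 = Round(s_3, k_3) = 0x775791
s_5 = Round(s_4, k_4) = 0xE62077
s_6 = Round(s_5, k_5) = 0x25D5E2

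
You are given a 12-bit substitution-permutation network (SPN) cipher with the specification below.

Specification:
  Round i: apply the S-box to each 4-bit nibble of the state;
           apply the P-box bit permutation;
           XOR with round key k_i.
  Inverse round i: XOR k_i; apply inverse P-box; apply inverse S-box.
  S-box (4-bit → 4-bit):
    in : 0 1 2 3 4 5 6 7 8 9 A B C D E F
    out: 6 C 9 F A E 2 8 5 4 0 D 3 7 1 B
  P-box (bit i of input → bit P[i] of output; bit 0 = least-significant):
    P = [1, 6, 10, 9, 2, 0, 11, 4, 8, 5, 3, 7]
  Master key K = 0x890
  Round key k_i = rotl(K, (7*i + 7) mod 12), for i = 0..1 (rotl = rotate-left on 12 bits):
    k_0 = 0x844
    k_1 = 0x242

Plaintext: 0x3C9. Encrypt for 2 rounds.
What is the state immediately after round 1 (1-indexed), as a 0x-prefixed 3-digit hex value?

s_0 = plaintext = 0x3C9
s_1 = Round(s_0, k_0) = 0xDE9
s_2 = Round(s_1, k_1) = 0x76E

0xDE9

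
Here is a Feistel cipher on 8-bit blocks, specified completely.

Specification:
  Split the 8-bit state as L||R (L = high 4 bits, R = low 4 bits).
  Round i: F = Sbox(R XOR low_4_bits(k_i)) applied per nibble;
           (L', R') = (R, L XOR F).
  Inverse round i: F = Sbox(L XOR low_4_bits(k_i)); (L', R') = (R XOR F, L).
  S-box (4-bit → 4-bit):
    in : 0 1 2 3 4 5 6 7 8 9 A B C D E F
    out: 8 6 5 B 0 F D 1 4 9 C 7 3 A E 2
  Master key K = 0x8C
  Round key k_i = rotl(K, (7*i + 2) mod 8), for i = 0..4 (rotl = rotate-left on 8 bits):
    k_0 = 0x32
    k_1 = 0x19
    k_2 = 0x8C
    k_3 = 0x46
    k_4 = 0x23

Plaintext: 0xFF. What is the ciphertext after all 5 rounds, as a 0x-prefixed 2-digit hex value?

s_0 = plaintext = 0xFF
s_1 = Round(s_0, k_0) = 0xF5
s_2 = Round(s_1, k_1) = 0x5C
s_3 = Round(s_2, k_2) = 0xCD
s_4 = Round(s_3, k_3) = 0xDB
s_5 = Round(s_4, k_4) = 0xB9

0xB9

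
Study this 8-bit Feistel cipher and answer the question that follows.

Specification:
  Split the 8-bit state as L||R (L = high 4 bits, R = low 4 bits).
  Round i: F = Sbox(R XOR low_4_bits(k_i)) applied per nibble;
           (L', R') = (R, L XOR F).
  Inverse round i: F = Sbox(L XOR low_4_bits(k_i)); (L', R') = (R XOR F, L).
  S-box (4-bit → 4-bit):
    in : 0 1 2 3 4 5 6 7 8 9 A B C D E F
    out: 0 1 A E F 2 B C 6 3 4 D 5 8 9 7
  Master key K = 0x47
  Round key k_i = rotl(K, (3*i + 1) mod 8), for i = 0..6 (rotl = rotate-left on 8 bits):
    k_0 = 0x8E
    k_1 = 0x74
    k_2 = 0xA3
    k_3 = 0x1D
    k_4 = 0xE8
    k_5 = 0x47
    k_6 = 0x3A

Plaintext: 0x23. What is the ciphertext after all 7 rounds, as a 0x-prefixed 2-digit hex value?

s_0 = plaintext = 0x23
s_1 = Round(s_0, k_0) = 0x3A
s_2 = Round(s_1, k_1) = 0xAA
s_3 = Round(s_2, k_2) = 0xA9
s_4 = Round(s_3, k_3) = 0x95
s_5 = Round(s_4, k_4) = 0x51
s_6 = Round(s_5, k_5) = 0x1E
s_7 = Round(s_6, k_6) = 0xEE

0xEE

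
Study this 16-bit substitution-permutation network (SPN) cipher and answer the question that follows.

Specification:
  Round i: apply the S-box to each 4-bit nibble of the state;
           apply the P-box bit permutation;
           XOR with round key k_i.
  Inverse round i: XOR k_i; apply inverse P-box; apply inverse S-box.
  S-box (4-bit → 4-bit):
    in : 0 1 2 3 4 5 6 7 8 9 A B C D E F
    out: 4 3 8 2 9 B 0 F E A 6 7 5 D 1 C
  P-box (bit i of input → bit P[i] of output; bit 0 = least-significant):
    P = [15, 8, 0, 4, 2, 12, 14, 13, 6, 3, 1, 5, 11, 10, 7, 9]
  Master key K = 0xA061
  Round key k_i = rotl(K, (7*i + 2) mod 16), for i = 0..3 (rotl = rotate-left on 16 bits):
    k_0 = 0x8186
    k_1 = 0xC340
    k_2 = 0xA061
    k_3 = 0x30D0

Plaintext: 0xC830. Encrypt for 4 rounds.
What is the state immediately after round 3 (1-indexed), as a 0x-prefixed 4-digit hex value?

s_0 = plaintext = 0xC830
s_1 = Round(s_0, k_0) = 0x992D
s_2 = Round(s_1, k_1) = 0x6579
s_3 = Round(s_2, k_2) = 0xD11D
s_4 = Round(s_3, k_3) = 0xAA0D

0xD11D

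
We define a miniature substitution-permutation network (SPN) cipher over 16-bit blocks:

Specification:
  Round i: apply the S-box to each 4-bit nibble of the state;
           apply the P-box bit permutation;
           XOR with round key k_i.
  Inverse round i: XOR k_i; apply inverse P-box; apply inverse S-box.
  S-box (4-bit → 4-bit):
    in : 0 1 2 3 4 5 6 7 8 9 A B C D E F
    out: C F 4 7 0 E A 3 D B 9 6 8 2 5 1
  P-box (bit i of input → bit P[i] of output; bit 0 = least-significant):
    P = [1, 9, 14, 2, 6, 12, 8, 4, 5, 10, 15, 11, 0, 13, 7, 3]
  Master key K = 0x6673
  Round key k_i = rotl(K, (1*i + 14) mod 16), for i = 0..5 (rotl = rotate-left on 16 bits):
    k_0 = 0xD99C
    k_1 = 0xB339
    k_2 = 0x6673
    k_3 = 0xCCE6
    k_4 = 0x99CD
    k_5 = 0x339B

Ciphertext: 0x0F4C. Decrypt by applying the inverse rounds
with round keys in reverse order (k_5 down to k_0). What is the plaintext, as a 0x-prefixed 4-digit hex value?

s_0 = ciphertext = 0x0F4C
s_1 = InvRound(s_0, k_5) = 0x369A
s_2 = InvRound(s_1, k_4) = 0x7589
s_3 = InvRound(s_2, k_3) = 0x983A
s_4 = InvRound(s_3, k_2) = 0x957B
s_5 = InvRound(s_4, k_1) = 0xDDF7
s_6 = InvRound(s_5, k_0) = 0xA7FF

0xA7FF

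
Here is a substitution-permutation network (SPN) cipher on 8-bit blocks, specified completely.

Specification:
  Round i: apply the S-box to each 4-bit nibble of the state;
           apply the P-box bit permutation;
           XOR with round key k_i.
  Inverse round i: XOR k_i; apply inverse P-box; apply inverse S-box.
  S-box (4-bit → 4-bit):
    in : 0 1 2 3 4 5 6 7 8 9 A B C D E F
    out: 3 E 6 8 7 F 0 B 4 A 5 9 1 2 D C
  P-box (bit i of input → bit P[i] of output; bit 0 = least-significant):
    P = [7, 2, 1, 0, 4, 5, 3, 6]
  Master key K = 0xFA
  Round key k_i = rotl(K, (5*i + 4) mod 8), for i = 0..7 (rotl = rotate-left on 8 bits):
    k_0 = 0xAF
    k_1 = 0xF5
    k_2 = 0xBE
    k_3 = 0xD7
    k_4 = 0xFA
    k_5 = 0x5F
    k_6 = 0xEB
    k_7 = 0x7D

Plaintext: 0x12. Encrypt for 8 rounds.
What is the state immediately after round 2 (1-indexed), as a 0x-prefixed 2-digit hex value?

0xE2

s_0 = plaintext = 0x12
s_1 = Round(s_0, k_0) = 0xC1
s_2 = Round(s_1, k_1) = 0xE2
s_3 = Round(s_2, k_2) = 0xE0
s_4 = Round(s_3, k_3) = 0x0B
s_5 = Round(s_4, k_4) = 0x4B
s_6 = Round(s_5, k_5) = 0xE6
s_7 = Round(s_6, k_6) = 0xB3
s_8 = Round(s_7, k_7) = 0x2C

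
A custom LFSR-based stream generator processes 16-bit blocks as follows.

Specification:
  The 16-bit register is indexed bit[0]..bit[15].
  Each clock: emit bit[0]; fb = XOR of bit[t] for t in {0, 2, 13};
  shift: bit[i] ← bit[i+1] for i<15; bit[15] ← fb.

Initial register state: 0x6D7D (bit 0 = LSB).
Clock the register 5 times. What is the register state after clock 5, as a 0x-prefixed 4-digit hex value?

reg_0 = 0x6D7D
clock 1: out=1, reg = 0xB6BE
clock 2: out=0, reg = 0x5B5F
clock 3: out=1, reg = 0x2DAF
clock 4: out=1, reg = 0x96D7
clock 5: out=1, reg = 0x4B6B

0x4B6B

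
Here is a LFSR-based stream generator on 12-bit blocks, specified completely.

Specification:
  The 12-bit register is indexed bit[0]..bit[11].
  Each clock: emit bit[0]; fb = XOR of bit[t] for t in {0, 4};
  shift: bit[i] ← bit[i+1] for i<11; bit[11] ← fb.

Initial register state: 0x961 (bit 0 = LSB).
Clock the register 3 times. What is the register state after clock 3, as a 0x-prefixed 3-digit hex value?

0xF2C

reg_0 = 0x961
clock 1: out=1, reg = 0xCB0
clock 2: out=0, reg = 0xE58
clock 3: out=0, reg = 0xF2C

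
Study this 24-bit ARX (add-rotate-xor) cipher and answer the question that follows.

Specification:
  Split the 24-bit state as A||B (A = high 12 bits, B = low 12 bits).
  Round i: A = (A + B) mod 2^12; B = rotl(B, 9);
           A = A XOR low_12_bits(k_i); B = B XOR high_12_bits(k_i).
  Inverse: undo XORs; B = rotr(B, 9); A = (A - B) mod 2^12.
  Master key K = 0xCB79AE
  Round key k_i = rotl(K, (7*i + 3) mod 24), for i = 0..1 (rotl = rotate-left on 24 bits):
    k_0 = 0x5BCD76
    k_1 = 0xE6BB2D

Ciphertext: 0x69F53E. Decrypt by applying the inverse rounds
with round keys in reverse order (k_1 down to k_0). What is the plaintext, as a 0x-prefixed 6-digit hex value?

0x5E488F

s_0 = ciphertext = 0x69F53E
s_1 = InvRound(s_0, k_1) = 0x305AAD
s_2 = InvRound(s_1, k_0) = 0x5E488F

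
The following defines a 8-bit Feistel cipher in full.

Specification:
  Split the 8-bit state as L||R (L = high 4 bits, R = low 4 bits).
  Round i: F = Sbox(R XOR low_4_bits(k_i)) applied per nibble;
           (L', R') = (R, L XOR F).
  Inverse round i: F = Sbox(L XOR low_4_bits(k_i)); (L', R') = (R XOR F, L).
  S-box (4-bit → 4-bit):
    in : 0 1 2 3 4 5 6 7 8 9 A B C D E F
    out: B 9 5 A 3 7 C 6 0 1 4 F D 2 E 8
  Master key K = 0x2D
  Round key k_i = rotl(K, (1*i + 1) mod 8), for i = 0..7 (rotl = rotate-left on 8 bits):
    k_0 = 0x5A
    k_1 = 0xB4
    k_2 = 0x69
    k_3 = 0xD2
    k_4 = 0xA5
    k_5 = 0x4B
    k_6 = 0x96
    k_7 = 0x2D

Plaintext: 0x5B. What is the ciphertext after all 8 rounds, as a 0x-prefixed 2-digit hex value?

s_0 = plaintext = 0x5B
s_1 = Round(s_0, k_0) = 0xBC
s_2 = Round(s_1, k_1) = 0xCB
s_3 = Round(s_2, k_2) = 0xB9
s_4 = Round(s_3, k_3) = 0x94
s_5 = Round(s_4, k_4) = 0x40
s_6 = Round(s_5, k_5) = 0x0B
s_7 = Round(s_6, k_6) = 0xB2
s_8 = Round(s_7, k_7) = 0x23

0x23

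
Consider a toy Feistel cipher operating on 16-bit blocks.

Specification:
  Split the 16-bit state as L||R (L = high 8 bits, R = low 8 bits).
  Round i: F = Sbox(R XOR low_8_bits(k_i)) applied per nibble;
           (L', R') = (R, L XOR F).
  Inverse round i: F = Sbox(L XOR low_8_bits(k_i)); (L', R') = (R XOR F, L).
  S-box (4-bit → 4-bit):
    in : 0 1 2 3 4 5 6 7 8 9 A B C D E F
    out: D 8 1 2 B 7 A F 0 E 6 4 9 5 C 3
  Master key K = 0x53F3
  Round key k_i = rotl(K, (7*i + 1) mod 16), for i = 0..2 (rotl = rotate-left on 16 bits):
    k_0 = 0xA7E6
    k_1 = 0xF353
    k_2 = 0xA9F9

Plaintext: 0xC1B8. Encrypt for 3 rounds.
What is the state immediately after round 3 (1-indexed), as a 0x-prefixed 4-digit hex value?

0x74B8

s_0 = plaintext = 0xC1B8
s_1 = Round(s_0, k_0) = 0xB8BD
s_2 = Round(s_1, k_1) = 0xBD74
s_3 = Round(s_2, k_2) = 0x74B8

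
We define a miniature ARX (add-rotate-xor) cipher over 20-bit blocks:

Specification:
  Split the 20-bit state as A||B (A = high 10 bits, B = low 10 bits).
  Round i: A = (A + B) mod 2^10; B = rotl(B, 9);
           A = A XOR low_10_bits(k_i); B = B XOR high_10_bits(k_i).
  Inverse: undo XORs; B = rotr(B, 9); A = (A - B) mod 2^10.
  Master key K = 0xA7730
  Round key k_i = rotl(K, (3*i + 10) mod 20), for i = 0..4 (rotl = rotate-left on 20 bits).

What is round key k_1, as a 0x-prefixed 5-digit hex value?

K = 0xA7730
k_0 = rotl(K, (3*0+10) mod 20) = rotl(K, 10) = 0xCC29D
k_1 = rotl(K, (3*1+10) mod 20) = rotl(K, 13) = 0x614EE

0x614EE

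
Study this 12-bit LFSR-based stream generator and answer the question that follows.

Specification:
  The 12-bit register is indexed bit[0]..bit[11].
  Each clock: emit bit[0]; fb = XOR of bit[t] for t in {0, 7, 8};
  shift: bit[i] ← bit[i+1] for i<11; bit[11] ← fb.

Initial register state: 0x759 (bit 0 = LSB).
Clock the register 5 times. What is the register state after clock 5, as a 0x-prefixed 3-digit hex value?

0x83A

reg_0 = 0x759
clock 1: out=1, reg = 0x3AC
clock 2: out=0, reg = 0x1D6
clock 3: out=0, reg = 0x0EB
clock 4: out=1, reg = 0x075
clock 5: out=1, reg = 0x83A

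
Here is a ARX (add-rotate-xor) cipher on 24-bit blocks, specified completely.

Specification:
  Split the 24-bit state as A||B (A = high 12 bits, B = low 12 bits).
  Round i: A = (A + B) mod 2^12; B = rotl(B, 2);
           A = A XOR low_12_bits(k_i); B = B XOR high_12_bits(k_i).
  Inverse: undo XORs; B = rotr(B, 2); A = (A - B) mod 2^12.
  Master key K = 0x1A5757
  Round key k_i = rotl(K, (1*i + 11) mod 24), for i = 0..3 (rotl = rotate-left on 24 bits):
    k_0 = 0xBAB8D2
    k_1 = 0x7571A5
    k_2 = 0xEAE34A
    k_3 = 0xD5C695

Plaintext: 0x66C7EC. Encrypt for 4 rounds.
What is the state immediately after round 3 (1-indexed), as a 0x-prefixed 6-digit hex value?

0x175257

s_0 = plaintext = 0x66C7EC
s_1 = Round(s_0, k_0) = 0x68A41A
s_2 = Round(s_1, k_1) = 0xB0173E
s_3 = Round(s_2, k_2) = 0x175257
s_4 = Round(s_3, k_3) = 0x559400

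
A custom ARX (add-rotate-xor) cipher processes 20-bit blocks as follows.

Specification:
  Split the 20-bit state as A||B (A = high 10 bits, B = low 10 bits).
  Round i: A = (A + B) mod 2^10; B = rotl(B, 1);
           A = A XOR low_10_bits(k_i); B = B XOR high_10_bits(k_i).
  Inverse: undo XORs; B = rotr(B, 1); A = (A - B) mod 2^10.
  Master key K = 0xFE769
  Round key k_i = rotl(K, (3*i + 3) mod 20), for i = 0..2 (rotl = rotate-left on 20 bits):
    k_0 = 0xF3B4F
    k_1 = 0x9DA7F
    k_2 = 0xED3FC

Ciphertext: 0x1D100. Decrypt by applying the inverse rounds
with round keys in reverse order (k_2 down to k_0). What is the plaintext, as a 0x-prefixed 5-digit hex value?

0x3212C

s_0 = ciphertext = 0x1D100
s_1 = InvRound(s_0, k_2) = 0x8B95A
s_2 = InvRound(s_1, k_1) = 0xAED96
s_3 = InvRound(s_2, k_0) = 0x3212C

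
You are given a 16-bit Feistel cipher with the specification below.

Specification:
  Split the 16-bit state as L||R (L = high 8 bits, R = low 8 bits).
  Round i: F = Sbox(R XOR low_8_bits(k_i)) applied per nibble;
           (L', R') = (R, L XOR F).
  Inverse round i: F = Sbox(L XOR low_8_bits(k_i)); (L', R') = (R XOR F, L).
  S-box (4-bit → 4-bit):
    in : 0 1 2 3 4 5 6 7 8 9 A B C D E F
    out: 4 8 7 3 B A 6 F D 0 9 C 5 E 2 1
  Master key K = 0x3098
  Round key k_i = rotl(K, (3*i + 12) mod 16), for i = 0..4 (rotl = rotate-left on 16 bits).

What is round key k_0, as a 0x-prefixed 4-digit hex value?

0x8309

K = 0x3098
k_0 = rotl(K, (3*0+12) mod 16) = rotl(K, 12) = 0x8309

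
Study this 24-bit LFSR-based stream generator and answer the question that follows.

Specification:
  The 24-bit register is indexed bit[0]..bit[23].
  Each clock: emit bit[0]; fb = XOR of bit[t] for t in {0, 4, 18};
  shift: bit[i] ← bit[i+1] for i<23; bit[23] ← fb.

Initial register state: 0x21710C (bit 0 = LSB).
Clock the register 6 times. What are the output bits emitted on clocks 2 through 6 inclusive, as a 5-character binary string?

01100

reg_0 = 0x21710C
clock 1: out=0, reg = 0x10B886
clock 2: out=0, reg = 0x085C43
clock 3: out=1, reg = 0x842E21
clock 4: out=1, reg = 0x421710
clock 5: out=0, reg = 0xA10B88
clock 6: out=0, reg = 0x5085C4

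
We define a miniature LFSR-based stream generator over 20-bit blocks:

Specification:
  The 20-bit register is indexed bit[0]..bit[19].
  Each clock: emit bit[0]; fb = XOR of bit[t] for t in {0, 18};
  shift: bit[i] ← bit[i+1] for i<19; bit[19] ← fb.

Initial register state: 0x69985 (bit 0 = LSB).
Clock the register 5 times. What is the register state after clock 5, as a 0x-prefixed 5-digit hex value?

reg_0 = 0x69985
clock 1: out=1, reg = 0x34CC2
clock 2: out=0, reg = 0x1A661
clock 3: out=1, reg = 0x8D330
clock 4: out=0, reg = 0x46998
clock 5: out=0, reg = 0xA34CC

0xA34CC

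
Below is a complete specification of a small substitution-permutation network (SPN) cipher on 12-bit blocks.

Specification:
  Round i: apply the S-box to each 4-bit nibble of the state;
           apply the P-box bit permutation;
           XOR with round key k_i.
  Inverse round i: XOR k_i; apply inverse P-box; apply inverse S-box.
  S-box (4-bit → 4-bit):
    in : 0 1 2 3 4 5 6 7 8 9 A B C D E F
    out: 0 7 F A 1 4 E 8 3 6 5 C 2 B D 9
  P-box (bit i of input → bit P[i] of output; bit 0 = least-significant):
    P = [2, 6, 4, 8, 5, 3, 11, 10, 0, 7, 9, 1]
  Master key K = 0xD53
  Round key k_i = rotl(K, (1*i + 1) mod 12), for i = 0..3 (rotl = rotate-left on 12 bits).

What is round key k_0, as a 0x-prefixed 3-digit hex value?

K = 0xD53
k_0 = rotl(K, (1*0+1) mod 12) = rotl(K, 1) = 0xAA7

0xAA7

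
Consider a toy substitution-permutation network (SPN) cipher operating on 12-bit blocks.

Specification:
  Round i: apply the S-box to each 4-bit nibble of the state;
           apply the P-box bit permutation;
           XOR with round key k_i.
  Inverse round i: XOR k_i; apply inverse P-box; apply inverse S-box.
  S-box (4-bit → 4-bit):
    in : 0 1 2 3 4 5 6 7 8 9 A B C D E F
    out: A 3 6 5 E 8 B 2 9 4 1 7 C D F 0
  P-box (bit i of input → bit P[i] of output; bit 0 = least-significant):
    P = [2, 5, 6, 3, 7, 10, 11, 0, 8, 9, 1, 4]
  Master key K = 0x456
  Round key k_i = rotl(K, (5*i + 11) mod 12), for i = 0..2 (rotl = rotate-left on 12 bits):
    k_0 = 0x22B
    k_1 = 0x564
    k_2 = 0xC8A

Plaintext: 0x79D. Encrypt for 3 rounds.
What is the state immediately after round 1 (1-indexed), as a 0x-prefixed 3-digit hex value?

0x867

s_0 = plaintext = 0x79D
s_1 = Round(s_0, k_0) = 0x867
s_2 = Round(s_1, k_1) = 0x0D5
s_3 = Round(s_2, k_2) = 0x613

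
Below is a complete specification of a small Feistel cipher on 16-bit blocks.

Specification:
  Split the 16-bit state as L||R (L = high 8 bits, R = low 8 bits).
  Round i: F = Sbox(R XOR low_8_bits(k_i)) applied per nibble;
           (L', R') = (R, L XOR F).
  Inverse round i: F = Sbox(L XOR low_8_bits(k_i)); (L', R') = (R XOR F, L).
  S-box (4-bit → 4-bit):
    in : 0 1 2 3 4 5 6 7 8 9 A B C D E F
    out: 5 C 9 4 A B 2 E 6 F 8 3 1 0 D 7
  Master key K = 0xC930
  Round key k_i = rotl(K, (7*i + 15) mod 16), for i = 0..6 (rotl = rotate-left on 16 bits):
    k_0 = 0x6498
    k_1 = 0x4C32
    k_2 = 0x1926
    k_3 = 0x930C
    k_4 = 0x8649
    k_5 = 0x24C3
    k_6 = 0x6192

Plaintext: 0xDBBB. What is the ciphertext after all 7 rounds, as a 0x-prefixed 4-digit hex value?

0x2268

s_0 = plaintext = 0xDBBB
s_1 = Round(s_0, k_0) = 0xBB4F
s_2 = Round(s_1, k_1) = 0x4F5B
s_3 = Round(s_2, k_2) = 0x5BAF
s_4 = Round(s_3, k_3) = 0xAFDF
s_5 = Round(s_4, k_4) = 0xDF5D
s_6 = Round(s_5, k_5) = 0x5D22
s_7 = Round(s_6, k_6) = 0x2268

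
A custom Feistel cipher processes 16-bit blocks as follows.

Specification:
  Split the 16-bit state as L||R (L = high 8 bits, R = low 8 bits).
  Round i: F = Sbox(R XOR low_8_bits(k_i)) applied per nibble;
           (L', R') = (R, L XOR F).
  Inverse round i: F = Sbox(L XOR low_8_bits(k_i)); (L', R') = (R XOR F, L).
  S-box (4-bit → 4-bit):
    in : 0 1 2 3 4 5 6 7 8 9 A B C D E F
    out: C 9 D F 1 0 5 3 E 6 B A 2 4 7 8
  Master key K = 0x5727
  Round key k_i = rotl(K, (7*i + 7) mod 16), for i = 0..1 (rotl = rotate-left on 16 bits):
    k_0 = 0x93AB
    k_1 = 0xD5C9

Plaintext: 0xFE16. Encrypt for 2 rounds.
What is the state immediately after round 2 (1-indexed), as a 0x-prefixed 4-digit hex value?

s_0 = plaintext = 0xFE16
s_1 = Round(s_0, k_0) = 0x165A
s_2 = Round(s_1, k_1) = 0x5A79

0x5A79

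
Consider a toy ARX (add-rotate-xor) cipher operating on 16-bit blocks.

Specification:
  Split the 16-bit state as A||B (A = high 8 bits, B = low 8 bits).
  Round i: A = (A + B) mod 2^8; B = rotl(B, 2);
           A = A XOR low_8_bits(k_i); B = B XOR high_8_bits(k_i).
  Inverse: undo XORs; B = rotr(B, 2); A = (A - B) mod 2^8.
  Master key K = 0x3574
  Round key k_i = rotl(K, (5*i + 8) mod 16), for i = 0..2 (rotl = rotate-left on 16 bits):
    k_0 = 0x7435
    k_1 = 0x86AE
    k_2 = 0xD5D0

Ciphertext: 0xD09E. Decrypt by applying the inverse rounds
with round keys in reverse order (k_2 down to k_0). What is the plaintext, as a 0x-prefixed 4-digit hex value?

0x0658

s_0 = ciphertext = 0xD09E
s_1 = InvRound(s_0, k_2) = 0x2ED2
s_2 = InvRound(s_1, k_1) = 0x6B15
s_3 = InvRound(s_2, k_0) = 0x0658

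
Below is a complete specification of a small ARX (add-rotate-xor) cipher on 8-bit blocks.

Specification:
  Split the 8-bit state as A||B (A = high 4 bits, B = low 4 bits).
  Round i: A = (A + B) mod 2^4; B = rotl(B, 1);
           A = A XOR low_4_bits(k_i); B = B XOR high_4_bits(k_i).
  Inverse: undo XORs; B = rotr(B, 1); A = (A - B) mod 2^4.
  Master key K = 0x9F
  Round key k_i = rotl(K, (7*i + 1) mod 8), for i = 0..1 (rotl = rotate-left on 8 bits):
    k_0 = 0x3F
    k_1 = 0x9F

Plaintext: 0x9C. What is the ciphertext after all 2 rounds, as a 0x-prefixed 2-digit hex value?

s_0 = plaintext = 0x9C
s_1 = Round(s_0, k_0) = 0xAA
s_2 = Round(s_1, k_1) = 0xBC

0xBC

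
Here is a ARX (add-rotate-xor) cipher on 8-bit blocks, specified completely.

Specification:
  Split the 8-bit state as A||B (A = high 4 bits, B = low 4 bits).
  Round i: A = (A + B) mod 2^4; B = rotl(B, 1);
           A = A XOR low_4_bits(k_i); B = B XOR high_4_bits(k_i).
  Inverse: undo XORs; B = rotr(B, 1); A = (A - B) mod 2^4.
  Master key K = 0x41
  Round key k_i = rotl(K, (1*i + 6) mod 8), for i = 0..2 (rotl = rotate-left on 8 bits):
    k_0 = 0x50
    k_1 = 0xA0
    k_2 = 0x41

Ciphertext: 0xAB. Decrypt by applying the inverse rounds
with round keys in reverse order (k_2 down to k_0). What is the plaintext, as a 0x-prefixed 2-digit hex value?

s_0 = ciphertext = 0xAB
s_1 = InvRound(s_0, k_2) = 0xCF
s_2 = InvRound(s_1, k_1) = 0x2A
s_3 = InvRound(s_2, k_0) = 0x3F

0x3F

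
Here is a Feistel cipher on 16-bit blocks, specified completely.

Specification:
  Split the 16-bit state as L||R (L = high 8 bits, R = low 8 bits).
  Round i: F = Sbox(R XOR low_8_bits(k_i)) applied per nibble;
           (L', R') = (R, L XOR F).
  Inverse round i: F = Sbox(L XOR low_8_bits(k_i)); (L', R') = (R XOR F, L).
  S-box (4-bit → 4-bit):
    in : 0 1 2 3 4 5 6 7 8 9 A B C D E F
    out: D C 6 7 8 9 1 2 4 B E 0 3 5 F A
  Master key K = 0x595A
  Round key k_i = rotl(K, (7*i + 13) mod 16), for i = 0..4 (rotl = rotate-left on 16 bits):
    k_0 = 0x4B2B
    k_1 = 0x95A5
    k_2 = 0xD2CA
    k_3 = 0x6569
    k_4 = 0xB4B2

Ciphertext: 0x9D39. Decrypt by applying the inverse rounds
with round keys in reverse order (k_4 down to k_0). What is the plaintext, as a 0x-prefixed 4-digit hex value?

0x1D56

s_0 = ciphertext = 0x9D39
s_1 = InvRound(s_0, k_4) = 0x539D
s_2 = InvRound(s_1, k_3) = 0xE353
s_3 = InvRound(s_2, k_2) = 0x38E3
s_4 = InvRound(s_3, k_1) = 0x5638
s_5 = InvRound(s_4, k_0) = 0x1D56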